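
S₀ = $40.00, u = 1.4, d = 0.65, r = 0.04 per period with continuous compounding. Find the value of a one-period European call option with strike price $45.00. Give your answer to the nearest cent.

$5.51

Risk-neutral probability p = (e^0.04 − 0.65)/(1.4 − 0.65) = 0.3908/0.7500 = 0.5211
Terminal stock prices: S_u = 56, S_d = 26
Terminal payoffs (S − K): max(11, 0) = 11, max(-19, 0) = 0
Node 0 (S = 40): V_0 = e^(−0.04)·[0.5211·11.0000 + 0.4789·0.0000] = 5.5071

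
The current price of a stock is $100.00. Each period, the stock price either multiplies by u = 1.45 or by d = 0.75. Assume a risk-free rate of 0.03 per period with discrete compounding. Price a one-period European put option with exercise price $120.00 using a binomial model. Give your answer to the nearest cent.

$26.21

Risk-neutral probability p = (1 + 0.03 − 0.75)/(1.45 − 0.75) = 0.2800/0.7000 = 0.4000
Terminal stock prices: S_u = 145, S_d = 75
Terminal payoffs (K − S): max(-25, 0) = 0, max(45, 0) = 45
Node 0 (S = 100): V_0 = 1/1.03·[0.4000·0.0000 + 0.6000·45.0000] = 26.2136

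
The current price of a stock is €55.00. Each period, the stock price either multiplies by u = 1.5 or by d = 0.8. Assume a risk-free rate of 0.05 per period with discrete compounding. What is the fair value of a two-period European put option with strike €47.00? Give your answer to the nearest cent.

Risk-neutral probability p = (1 + 0.05 − 0.8)/(1.5 − 0.8) = 0.2500/0.7000 = 0.3571
Terminal stock prices: S_uu = 123.8, S_ud = 66, S_dd = 35.2
Terminal payoffs (K − S): max(-76.75, 0) = 0, max(-19, 0) = 0, max(11.8, 0) = 11.8
Node u (S = 82.5): V_u = 1/1.05·[0.3571·0.0000 + 0.6429·0.0000] = 0.0000
Node d (S = 44): V_d = 1/1.05·[0.3571·0.0000 + 0.6429·11.8000] = 7.2245
Node 0 (S = 55): V_0 = 1/1.05·[0.3571·0.0000 + 0.6429·7.2245] = 4.4232

€4.42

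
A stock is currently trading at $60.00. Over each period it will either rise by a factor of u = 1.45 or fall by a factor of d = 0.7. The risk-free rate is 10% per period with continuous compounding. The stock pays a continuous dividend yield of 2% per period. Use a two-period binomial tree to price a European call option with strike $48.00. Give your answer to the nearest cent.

Per-period risk-free factor R = e^0.1 = 1.1052; dividend-adjusted growth = e^(0.1−0.02) = 1.0833.
Risk-neutral probability p = (1.0833 − 0.7)/(1.45 − 0.7) = 0.3833/0.7500 = 0.5110
Terminal stock prices: S_uu = 126.2, S_ud = 60.9, S_dd = 29.4
Terminal payoffs (S − K): max(78.15, 0) = 78.15, max(12.9, 0) = 12.9, max(-18.6, 0) = 0
Node u (S = 87): V_u = e^(−0.1)·[0.5110·78.1500 + 0.4890·12.9000] = 41.8451
Node d (S = 42): V_d = e^(−0.1)·[0.5110·12.9000 + 0.4890·0.0000] = 5.9652
Node 0 (S = 60): V_0 = e^(−0.1)·[0.5110·41.8451 + 0.4890·5.9652] = 21.9890

$21.99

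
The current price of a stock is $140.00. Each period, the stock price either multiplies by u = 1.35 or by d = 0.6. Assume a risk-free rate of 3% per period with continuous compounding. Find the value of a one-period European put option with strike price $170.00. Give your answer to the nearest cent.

$35.56

Risk-neutral probability p = (e^0.03 − 0.6)/(1.35 − 0.6) = 0.4305/0.7500 = 0.5739
Terminal stock prices: S_u = 189, S_d = 84
Terminal payoffs (K − S): max(-19, 0) = 0, max(86, 0) = 86
Node 0 (S = 140): V_0 = e^(−0.03)·[0.5739·0.0000 + 0.4261·86.0000] = 35.5583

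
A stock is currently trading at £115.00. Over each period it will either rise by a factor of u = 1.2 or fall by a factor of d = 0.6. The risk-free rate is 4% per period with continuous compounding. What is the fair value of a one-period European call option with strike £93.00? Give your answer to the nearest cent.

Risk-neutral probability p = (e^0.04 − 0.6)/(1.2 − 0.6) = 0.4408/0.6000 = 0.7347
Terminal stock prices: S_u = 138, S_d = 69
Terminal payoffs (S − K): max(45, 0) = 45, max(-24, 0) = 0
Node 0 (S = 115): V_0 = e^(−0.04)·[0.7347·45.0000 + 0.2653·0.0000] = 31.7645

£31.76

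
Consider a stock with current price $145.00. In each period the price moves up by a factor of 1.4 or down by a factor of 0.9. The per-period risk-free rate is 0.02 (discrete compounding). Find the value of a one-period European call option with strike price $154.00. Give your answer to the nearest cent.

$11.53

Risk-neutral probability p = (1 + 0.02 − 0.9)/(1.4 − 0.9) = 0.1200/0.5000 = 0.2400
Terminal stock prices: S_u = 203, S_d = 130.5
Terminal payoffs (S − K): max(49, 0) = 49, max(-23.5, 0) = 0
Node 0 (S = 145): V_0 = 1/1.02·[0.2400·49.0000 + 0.7600·0.0000] = 11.5294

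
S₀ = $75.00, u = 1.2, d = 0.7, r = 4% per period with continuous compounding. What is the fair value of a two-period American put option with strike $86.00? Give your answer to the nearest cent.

$14.86

Risk-neutral probability p = (e^0.04 − 0.7)/(1.2 − 0.7) = 0.3408/0.5000 = 0.6816
Terminal stock prices: S_uu = 108, S_ud = 63, S_dd = 36.75
Terminal payoffs (K − S): max(-22, 0) = 0, max(23, 0) = 23, max(49.25, 0) = 49.25
Node u (S = 90): continuation = e^(−0.04)·[0.6816·0.0000 + 0.3184·23.0000] = 7.0356; exercise value = 0.0000 ≤ continuation, so V_u = 7.0356
Node d (S = 52.5): continuation = e^(−0.04)·[0.6816·23.0000 + 0.3184·49.2500] = 30.1279; exercise value = 33.5000 > continuation, so V_d = 33.5000 (exercise)
Node 0 (S = 75): continuation = e^(−0.04)·[0.6816·7.0356 + 0.3184·33.5000] = 14.8550; exercise value = 11.0000 ≤ continuation, so V_0 = 14.8550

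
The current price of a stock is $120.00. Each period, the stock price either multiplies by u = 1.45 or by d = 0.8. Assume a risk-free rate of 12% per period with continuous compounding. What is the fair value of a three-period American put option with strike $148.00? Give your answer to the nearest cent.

Risk-neutral probability p = (e^0.12 − 0.8)/(1.45 − 0.8) = 0.3275/0.6500 = 0.5038
Terminal stock prices: S_uuu = 365.8, S_uud = 201.8, S_udd = 111.4, S_ddd = 61.44
Terminal payoffs (K − S): max(-217.8, 0) = 0, max(-53.84, 0) = 0, max(36.64, 0) = 36.64, max(86.56, 0) = 86.56
Node uu (S = 252.3): continuation = e^(−0.12)·[0.5038·0.0000 + 0.4962·0.0000] = 0.0000; exercise value = 0.0000 ≤ continuation, so V_uu = 0.0000
Node ud (S = 139.2): continuation = e^(−0.12)·[0.5038·0.0000 + 0.4962·36.6400] = 16.1236; exercise value = 8.8000 ≤ continuation, so V_ud = 16.1236
Node dd (S = 76.8): continuation = e^(−0.12)·[0.5038·36.6400 + 0.4962·86.5600] = 54.4642; exercise value = 71.2000 > continuation, so V_dd = 71.2000 (exercise)
Node u (S = 174): continuation = e^(−0.12)·[0.5038·0.0000 + 0.4962·16.1236] = 7.0952; exercise value = 0.0000 ≤ continuation, so V_u = 7.0952
Node d (S = 96): continuation = e^(−0.12)·[0.5038·16.1236 + 0.4962·71.2000] = 38.5369; exercise value = 52.0000 > continuation, so V_d = 52.0000 (exercise)
Node 0 (S = 120): continuation = e^(−0.12)·[0.5038·7.0952 + 0.4962·52.0000] = 26.0534; exercise value = 28.0000 > continuation, so V_0 = 28.0000 (exercise)

$28.00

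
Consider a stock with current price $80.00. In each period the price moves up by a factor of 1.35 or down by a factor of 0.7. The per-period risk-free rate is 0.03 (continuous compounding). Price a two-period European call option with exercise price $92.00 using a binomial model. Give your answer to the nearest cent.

$13.10

Risk-neutral probability p = (e^0.03 − 0.7)/(1.35 − 0.7) = 0.3305/0.6500 = 0.5084
Terminal stock prices: S_uu = 145.8, S_ud = 75.6, S_dd = 39.2
Terminal payoffs (S − K): max(53.8, 0) = 53.8, max(-16.4, 0) = 0, max(-52.8, 0) = 0
Node u (S = 108): V_u = e^(−0.03)·[0.5084·53.8000 + 0.4916·0.0000] = 26.5431
Node d (S = 56): V_d = e^(−0.03)·[0.5084·0.0000 + 0.4916·0.0000] = 0.0000
Node 0 (S = 80): V_0 = e^(−0.03)·[0.5084·26.5431 + 0.4916·0.0000] = 13.0955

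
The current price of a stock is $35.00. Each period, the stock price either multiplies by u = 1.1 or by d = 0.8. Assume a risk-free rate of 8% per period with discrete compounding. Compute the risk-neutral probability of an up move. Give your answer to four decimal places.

Risk-neutral probability p = (1 + 0.08 − 0.8)/(1.1 − 0.8) = 0.2800/0.3000 = 0.9333

p = 0.9333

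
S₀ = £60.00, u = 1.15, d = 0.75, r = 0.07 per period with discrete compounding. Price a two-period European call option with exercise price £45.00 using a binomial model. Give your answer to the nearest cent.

£21.09

Risk-neutral probability p = (1 + 0.07 − 0.75)/(1.15 − 0.75) = 0.3200/0.4000 = 0.8000
Terminal stock prices: S_uu = 79.35, S_ud = 51.75, S_dd = 33.75
Terminal payoffs (S − K): max(34.35, 0) = 34.35, max(6.75, 0) = 6.75, max(-11.25, 0) = 0
Node u (S = 69): V_u = 1/1.07·[0.8000·34.3500 + 0.2000·6.7500] = 26.9439
Node d (S = 45): V_d = 1/1.07·[0.8000·6.7500 + 0.2000·0.0000] = 5.0467
Node 0 (S = 60): V_0 = 1/1.07·[0.8000·26.9439 + 0.2000·5.0467] = 21.0883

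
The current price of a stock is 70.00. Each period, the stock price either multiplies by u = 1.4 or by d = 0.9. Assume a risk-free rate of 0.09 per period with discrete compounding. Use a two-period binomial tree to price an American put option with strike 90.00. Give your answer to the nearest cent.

20.00

Risk-neutral probability p = (1 + 0.09 − 0.9)/(1.4 − 0.9) = 0.1900/0.5000 = 0.3800
Terminal stock prices: S_uu = 137.2, S_ud = 88.2, S_dd = 56.7
Terminal payoffs (K − S): max(-47.2, 0) = 0, max(1.8, 0) = 1.8, max(33.3, 0) = 33.3
Node u (S = 98): continuation = 1/1.09·[0.3800·0.0000 + 0.6200·1.8000] = 1.0239; exercise value = 0.0000 ≤ continuation, so V_u = 1.0239
Node d (S = 63): continuation = 1/1.09·[0.3800·1.8000 + 0.6200·33.3000] = 19.5688; exercise value = 27.0000 > continuation, so V_d = 27.0000 (exercise)
Node 0 (S = 70): continuation = 1/1.09·[0.3800·1.0239 + 0.6200·27.0000] = 15.7147; exercise value = 20.0000 > continuation, so V_0 = 20.0000 (exercise)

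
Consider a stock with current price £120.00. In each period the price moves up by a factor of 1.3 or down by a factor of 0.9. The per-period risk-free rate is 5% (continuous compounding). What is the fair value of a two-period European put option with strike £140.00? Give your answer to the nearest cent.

£14.97

Risk-neutral probability p = (e^0.05 − 0.9)/(1.3 − 0.9) = 0.1513/0.4000 = 0.3782
Terminal stock prices: S_uu = 202.8, S_ud = 140.4, S_dd = 97.2
Terminal payoffs (K − S): max(-62.8, 0) = 0, max(-0.4, 0) = 0, max(42.8, 0) = 42.8
Node u (S = 156): V_u = e^(−0.05)·[0.3782·0.0000 + 0.6218·0.0000] = 0.0000
Node d (S = 108): V_d = e^(−0.05)·[0.3782·0.0000 + 0.6218·42.8000] = 25.3160
Node 0 (S = 120): V_0 = e^(−0.05)·[0.3782·0.0000 + 0.6218·25.3160] = 14.9743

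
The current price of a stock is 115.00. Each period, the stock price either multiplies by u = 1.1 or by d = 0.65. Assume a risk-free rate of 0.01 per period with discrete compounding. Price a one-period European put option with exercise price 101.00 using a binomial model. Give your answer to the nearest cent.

5.20

Risk-neutral probability p = (1 + 0.01 − 0.65)/(1.1 − 0.65) = 0.3600/0.4500 = 0.8000
Terminal stock prices: S_u = 126.5, S_d = 74.75
Terminal payoffs (K − S): max(-25.5, 0) = 0, max(26.25, 0) = 26.25
Node 0 (S = 115): V_0 = 1/1.01·[0.8000·0.0000 + 0.2000·26.2500] = 5.1980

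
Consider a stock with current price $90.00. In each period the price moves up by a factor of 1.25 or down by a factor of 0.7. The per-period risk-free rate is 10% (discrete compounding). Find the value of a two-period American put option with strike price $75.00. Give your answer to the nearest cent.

$2.98

Risk-neutral probability p = (1 + 0.1 − 0.7)/(1.25 − 0.7) = 0.4000/0.5500 = 0.7273
Terminal stock prices: S_uu = 140.6, S_ud = 78.75, S_dd = 44.1
Terminal payoffs (K − S): max(-65.62, 0) = 0, max(-3.75, 0) = 0, max(30.9, 0) = 30.9
Node u (S = 112.5): continuation = 1/1.1·[0.7273·0.0000 + 0.2727·0.0000] = 0.0000; exercise value = 0.0000 ≤ continuation, so V_u = 0.0000
Node d (S = 63): continuation = 1/1.1·[0.7273·0.0000 + 0.2727·30.9000] = 7.6612; exercise value = 12.0000 > continuation, so V_d = 12.0000 (exercise)
Node 0 (S = 90): continuation = 1/1.1·[0.7273·0.0000 + 0.2727·12.0000] = 2.9752; exercise value = 0.0000 ≤ continuation, so V_0 = 2.9752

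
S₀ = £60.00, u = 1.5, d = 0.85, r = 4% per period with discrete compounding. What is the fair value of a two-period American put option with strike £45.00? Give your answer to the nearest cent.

Risk-neutral probability p = (1 + 0.04 − 0.85)/(1.5 − 0.85) = 0.1900/0.6500 = 0.2923
Terminal stock prices: S_uu = 135, S_ud = 76.5, S_dd = 43.35
Terminal payoffs (K − S): max(-90, 0) = 0, max(-31.5, 0) = 0, max(1.65, 0) = 1.65
Node u (S = 90): continuation = 1/1.04·[0.2923·0.0000 + 0.7077·0.0000] = 0.0000; exercise value = 0.0000 ≤ continuation, so V_u = 0.0000
Node d (S = 51): continuation = 1/1.04·[0.2923·0.0000 + 0.7077·1.6500] = 1.1228; exercise value = 0.0000 ≤ continuation, so V_d = 1.1228
Node 0 (S = 60): continuation = 1/1.04·[0.2923·0.0000 + 0.7077·1.1228] = 0.7640; exercise value = 0.0000 ≤ continuation, so V_0 = 0.7640

£0.76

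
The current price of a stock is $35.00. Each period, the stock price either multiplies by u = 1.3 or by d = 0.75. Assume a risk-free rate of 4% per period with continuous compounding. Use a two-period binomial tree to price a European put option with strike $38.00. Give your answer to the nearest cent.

$5.54

Risk-neutral probability p = (e^0.04 − 0.75)/(1.3 − 0.75) = 0.2908/0.5500 = 0.5287
Terminal stock prices: S_uu = 59.15, S_ud = 34.12, S_dd = 19.69
Terminal payoffs (K − S): max(-21.15, 0) = 0, max(3.875, 0) = 3.875, max(18.31, 0) = 18.31
Node u (S = 45.5): V_u = e^(−0.04)·[0.5287·0.0000 + 0.4713·3.8750] = 1.7545
Node d (S = 26.25): V_d = e^(−0.04)·[0.5287·3.8750 + 0.4713·18.3125] = 10.2600
Node 0 (S = 35): V_0 = e^(−0.04)·[0.5287·1.7545 + 0.4713·10.2600] = 5.5368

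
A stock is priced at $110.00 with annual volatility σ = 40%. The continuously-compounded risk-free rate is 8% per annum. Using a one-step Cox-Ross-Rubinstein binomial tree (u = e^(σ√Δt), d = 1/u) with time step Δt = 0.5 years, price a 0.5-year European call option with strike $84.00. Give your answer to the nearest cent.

$29.82

CRR parameters: u = e^(σ√Δt) = e^(0.4·√0.5) = 1.3269, d = 1/u = 0.7536
Per-period rate: rΔt = 0.08·0.5 = 0.04, so R = e^0.04 = 1.0408
Risk-neutral probability p = (e^0.04 − 0.7536)/(1.3269 − 0.7536) = 0.2872/0.5733 = 0.5009
Terminal stock prices: S_u = 146, S_d = 82.9
Terminal payoffs (S − K): max(61.96, 0) = 61.96, max(-1.1, 0) = 0
Node 0 (S = 110): V_0 = e^(−0.04)·[0.5009·61.9586 + 0.4991·0.0000] = 29.8210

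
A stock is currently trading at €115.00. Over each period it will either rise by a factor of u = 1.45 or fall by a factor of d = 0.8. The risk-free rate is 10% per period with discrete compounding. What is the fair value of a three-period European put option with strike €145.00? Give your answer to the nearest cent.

€21.65

Risk-neutral probability p = (1 + 0.1 − 0.8)/(1.45 − 0.8) = 0.3000/0.6500 = 0.4615
Terminal stock prices: S_uuu = 350.6, S_uud = 193.4, S_udd = 106.7, S_ddd = 58.88
Terminal payoffs (K − S): max(-205.6, 0) = 0, max(-48.43, 0) = 0, max(38.28, 0) = 38.28, max(86.12, 0) = 86.12
Node uu (S = 241.8): V_uu = 1/1.1·[0.4615·0.0000 + 0.5385·0.0000] = 0.0000
Node ud (S = 133.4): V_ud = 1/1.1·[0.4615·0.0000 + 0.5385·38.2800] = 18.7385
Node dd (S = 73.6): V_dd = 1/1.1·[0.4615·38.2800 + 0.5385·86.1200] = 58.2182
Node u (S = 166.8): V_u = 1/1.1·[0.4615·0.0000 + 0.5385·18.7385] = 9.1727
Node d (S = 92): V_d = 1/1.1·[0.4615·18.7385 + 0.5385·58.2182] = 36.3607
Node 0 (S = 115): V_0 = 1/1.1·[0.4615·9.1727 + 0.5385·36.3607] = 21.6476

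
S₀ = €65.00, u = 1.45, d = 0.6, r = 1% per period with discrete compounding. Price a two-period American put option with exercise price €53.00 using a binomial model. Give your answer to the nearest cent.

€7.78

Risk-neutral probability p = (1 + 0.01 − 0.6)/(1.45 − 0.6) = 0.4100/0.8500 = 0.4824
Terminal stock prices: S_uu = 136.7, S_ud = 56.55, S_dd = 23.4
Terminal payoffs (K − S): max(-83.66, 0) = 0, max(-3.55, 0) = 0, max(29.6, 0) = 29.6
Node u (S = 94.25): continuation = 1/1.01·[0.4824·0.0000 + 0.5176·0.0000] = 0.0000; exercise value = 0.0000 ≤ continuation, so V_u = 0.0000
Node d (S = 39): continuation = 1/1.01·[0.4824·0.0000 + 0.5176·29.6000] = 15.1706; exercise value = 14.0000 ≤ continuation, so V_d = 15.1706
Node 0 (S = 65): continuation = 1/1.01·[0.4824·0.0000 + 0.5176·15.1706] = 7.7753; exercise value = 0.0000 ≤ continuation, so V_0 = 7.7753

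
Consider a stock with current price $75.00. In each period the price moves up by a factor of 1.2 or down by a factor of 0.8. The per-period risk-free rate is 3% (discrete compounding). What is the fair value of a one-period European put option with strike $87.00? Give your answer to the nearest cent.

Risk-neutral probability p = (1 + 0.03 − 0.8)/(1.2 − 0.8) = 0.2300/0.4000 = 0.5750
Terminal stock prices: S_u = 90, S_d = 60
Terminal payoffs (K − S): max(-3, 0) = 0, max(27, 0) = 27
Node 0 (S = 75): V_0 = 1/1.03·[0.5750·0.0000 + 0.4250·27.0000] = 11.1408

$11.14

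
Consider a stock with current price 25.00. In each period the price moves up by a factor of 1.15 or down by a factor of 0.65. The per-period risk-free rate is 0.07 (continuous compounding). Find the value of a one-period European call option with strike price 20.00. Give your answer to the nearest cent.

6.89

Risk-neutral probability p = (e^0.07 − 0.65)/(1.15 − 0.65) = 0.4225/0.5000 = 0.8450
Terminal stock prices: S_u = 28.75, S_d = 16.25
Terminal payoffs (S − K): max(8.75, 0) = 8.75, max(-3.75, 0) = 0
Node 0 (S = 25): V_0 = e^(−0.07)·[0.8450·8.7500 + 0.1550·0.0000] = 6.8940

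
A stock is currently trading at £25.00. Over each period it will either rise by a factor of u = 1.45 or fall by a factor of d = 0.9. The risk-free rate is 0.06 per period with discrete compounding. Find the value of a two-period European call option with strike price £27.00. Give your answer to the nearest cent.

£3.99

Risk-neutral probability p = (1 + 0.06 − 0.9)/(1.45 − 0.9) = 0.1600/0.5500 = 0.2909
Terminal stock prices: S_uu = 52.56, S_ud = 32.62, S_dd = 20.25
Terminal payoffs (S − K): max(25.56, 0) = 25.56, max(5.625, 0) = 5.625, max(-6.75, 0) = 0
Node u (S = 36.25): V_u = 1/1.06·[0.2909·25.5625 + 0.7091·5.6250] = 10.7783
Node d (S = 22.5): V_d = 1/1.06·[0.2909·5.6250 + 0.7091·0.0000] = 1.5437
Node 0 (S = 25): V_0 = 1/1.06·[0.2909·10.7783 + 0.7091·1.5437] = 3.9907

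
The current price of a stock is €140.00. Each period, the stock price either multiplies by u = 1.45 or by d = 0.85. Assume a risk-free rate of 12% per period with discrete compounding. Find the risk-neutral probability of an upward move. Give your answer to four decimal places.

Risk-neutral probability p = (1 + 0.12 − 0.85)/(1.45 − 0.85) = 0.2700/0.6000 = 0.4500

p = 0.4500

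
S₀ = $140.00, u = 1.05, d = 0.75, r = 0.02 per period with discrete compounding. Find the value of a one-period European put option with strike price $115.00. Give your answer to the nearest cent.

$0.98

Risk-neutral probability p = (1 + 0.02 − 0.75)/(1.05 − 0.75) = 0.2700/0.3000 = 0.9000
Terminal stock prices: S_u = 147, S_d = 105
Terminal payoffs (K − S): max(-32, 0) = 0, max(10, 0) = 10
Node 0 (S = 140): V_0 = 1/1.02·[0.9000·0.0000 + 0.1000·10.0000] = 0.9804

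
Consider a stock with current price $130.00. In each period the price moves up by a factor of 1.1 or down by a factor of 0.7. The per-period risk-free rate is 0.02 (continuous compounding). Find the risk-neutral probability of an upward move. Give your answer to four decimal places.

p = 0.8005

Risk-neutral probability p = (e^0.02 − 0.7)/(1.1 − 0.7) = 0.3202/0.4000 = 0.8005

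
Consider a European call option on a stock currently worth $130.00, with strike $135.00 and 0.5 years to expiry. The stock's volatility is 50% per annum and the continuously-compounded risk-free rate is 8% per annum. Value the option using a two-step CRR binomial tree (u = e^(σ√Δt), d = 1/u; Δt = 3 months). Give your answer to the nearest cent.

CRR parameters: u = e^(σ√Δt) = e^(0.5·√0.25) = 1.2840, d = 1/u = 0.7788
Per-period rate: rΔt = 0.08·0.25 = 0.02, so R = e^0.02 = 1.0202
Risk-neutral probability p = (e^0.02 − 0.7788)/(1.2840 − 0.7788) = 0.2414/0.5052 = 0.4778
Terminal stock prices: S_uu = 214.3, S_ud = 130, S_dd = 78.85
Terminal payoffs (S − K): max(79.33, 0) = 79.33, max(-5, 0) = 0, max(-56.15, 0) = 0
Node u (S = 166.9): V_u = e^(−0.02)·[0.4778·79.3338 + 0.5222·0.0000] = 37.1557
Node d (S = 101.2): V_d = e^(−0.02)·[0.4778·0.0000 + 0.5222·0.0000] = 0.0000
Node 0 (S = 130): V_0 = e^(−0.02)·[0.4778·37.1557 + 0.5222·0.0000] = 17.4018

$17.40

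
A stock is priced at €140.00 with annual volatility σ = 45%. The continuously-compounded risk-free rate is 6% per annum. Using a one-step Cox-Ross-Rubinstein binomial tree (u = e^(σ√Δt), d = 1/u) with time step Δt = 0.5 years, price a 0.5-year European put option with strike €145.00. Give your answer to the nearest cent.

CRR parameters: u = e^(σ√Δt) = e^(0.45·√0.5) = 1.3746, d = 1/u = 0.7275
Per-period rate: rΔt = 0.06·0.5 = 0.03, so R = e^0.03 = 1.0305
Risk-neutral probability p = (e^0.03 − 0.7275)/(1.3746 − 0.7275) = 0.3030/0.6472 = 0.4682
Terminal stock prices: S_u = 192.5, S_d = 101.8
Terminal payoffs (K − S): max(-47.45, 0) = 0, max(43.16, 0) = 43.16
Node 0 (S = 140): V_0 = e^(−0.03)·[0.4682·0.0000 + 0.5318·43.1558] = 22.2732

€22.27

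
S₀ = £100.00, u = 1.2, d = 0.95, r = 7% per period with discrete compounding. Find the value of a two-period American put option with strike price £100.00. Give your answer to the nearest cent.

£2.43

Risk-neutral probability p = (1 + 0.07 − 0.95)/(1.2 − 0.95) = 0.1200/0.2500 = 0.4800
Terminal stock prices: S_uu = 144, S_ud = 114, S_dd = 90.25
Terminal payoffs (K − S): max(-44, 0) = 0, max(-14, 0) = 0, max(9.75, 0) = 9.75
Node u (S = 120): continuation = 1/1.07·[0.4800·0.0000 + 0.5200·0.0000] = 0.0000; exercise value = 0.0000 ≤ continuation, so V_u = 0.0000
Node d (S = 95): continuation = 1/1.07·[0.4800·0.0000 + 0.5200·9.7500] = 4.7383; exercise value = 5.0000 > continuation, so V_d = 5.0000 (exercise)
Node 0 (S = 100): continuation = 1/1.07·[0.4800·0.0000 + 0.5200·5.0000] = 2.4299; exercise value = 0.0000 ≤ continuation, so V_0 = 2.4299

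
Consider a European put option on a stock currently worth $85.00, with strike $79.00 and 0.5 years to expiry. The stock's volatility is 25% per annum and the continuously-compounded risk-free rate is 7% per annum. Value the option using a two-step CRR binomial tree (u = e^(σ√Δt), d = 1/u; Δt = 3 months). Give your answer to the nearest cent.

CRR parameters: u = e^(σ√Δt) = e^(0.25·√0.25) = 1.1331, d = 1/u = 0.8825
Per-period rate: rΔt = 0.07·0.25 = 0.0175, so R = e^0.0175 = 1.0177
Risk-neutral probability p = (e^0.0175 − 0.8825)/(1.1331 − 0.8825) = 0.1352/0.2507 = 0.5392
Terminal stock prices: S_uu = 109.1, S_ud = 85, S_dd = 66.2
Terminal payoffs (K − S): max(-30.14, 0) = 0, max(-6, 0) = 0, max(12.8, 0) = 12.8
Node u (S = 96.32): V_u = e^(−0.0175)·[0.5392·0.0000 + 0.4608·0.0000] = 0.0000
Node d (S = 75.01): V_d = e^(−0.0175)·[0.5392·0.0000 + 0.4608·12.8019] = 5.7965
Node 0 (S = 85): V_0 = e^(−0.0175)·[0.5392·0.0000 + 0.4608·5.7965] = 2.6246

$2.62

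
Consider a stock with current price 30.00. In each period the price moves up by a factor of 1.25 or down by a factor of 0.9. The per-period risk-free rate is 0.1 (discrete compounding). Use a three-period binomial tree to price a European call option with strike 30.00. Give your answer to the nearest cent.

Risk-neutral probability p = (1 + 0.1 − 0.9)/(1.25 − 0.9) = 0.2000/0.3500 = 0.5714
Terminal stock prices: S_uuu = 58.59, S_uud = 42.19, S_udd = 30.38, S_ddd = 21.87
Terminal payoffs (S − K): max(28.59, 0) = 28.59, max(12.19, 0) = 12.19, max(0.375, 0) = 0.375, max(-8.13, 0) = 0
Node uu (S = 46.88): V_uu = 1/1.1·[0.5714·28.5938 + 0.4286·12.1875] = 19.6023
Node ud (S = 33.75): V_ud = 1/1.1·[0.5714·12.1875 + 0.4286·0.3750] = 6.4773
Node dd (S = 24.3): V_dd = 1/1.1·[0.5714·0.3750 + 0.4286·0.0000] = 0.1948
Node u (S = 37.5): V_u = 1/1.1·[0.5714·19.6023 + 0.4286·6.4773] = 12.7066
Node d (S = 27): V_d = 1/1.1·[0.5714·6.4773 + 0.4286·0.1948] = 3.4407
Node 0 (S = 30): V_0 = 1/1.1·[0.5714·12.7066 + 0.4286·3.4407] = 7.9414

7.94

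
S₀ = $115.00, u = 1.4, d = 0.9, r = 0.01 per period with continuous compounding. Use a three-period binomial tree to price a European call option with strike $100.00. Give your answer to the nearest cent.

Risk-neutral probability p = (e^0.01 − 0.9)/(1.4 − 0.9) = 0.1101/0.5000 = 0.2201
Terminal stock prices: S_uuu = 315.6, S_uud = 202.9, S_udd = 130.4, S_ddd = 83.84
Terminal payoffs (S − K): max(215.6, 0) = 215.6, max(102.9, 0) = 102.9, max(30.41, 0) = 30.41, max(-16.16, 0) = 0
Node uu (S = 225.4): V_uu = e^(−0.01)·[0.2201·215.5600 + 0.7799·102.8600] = 126.3950
Node ud (S = 144.9): V_ud = e^(−0.01)·[0.2201·102.8600 + 0.7799·30.4100] = 45.8950
Node dd (S = 93.15): V_dd = e^(−0.01)·[0.2201·30.4100 + 0.7799·0.0000] = 6.6267
Node u (S = 161): V_u = e^(−0.01)·[0.2201·126.3950 + 0.7799·45.8950] = 62.9801
Node d (S = 103.5): V_d = e^(−0.01)·[0.2201·45.8950 + 0.7799·6.6267] = 15.1177
Node 0 (S = 115): V_0 = e^(−0.01)·[0.2201·62.9801 + 0.7799·15.1177] = 25.3970

$25.40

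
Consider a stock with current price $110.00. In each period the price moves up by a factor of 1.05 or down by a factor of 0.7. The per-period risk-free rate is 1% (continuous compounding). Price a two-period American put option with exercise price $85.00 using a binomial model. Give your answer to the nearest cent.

Risk-neutral probability p = (e^0.01 − 0.7)/(1.05 − 0.7) = 0.3101/0.3500 = 0.8859
Terminal stock prices: S_uu = 121.3, S_ud = 80.85, S_dd = 53.9
Terminal payoffs (K − S): max(-36.28, 0) = 0, max(4.15, 0) = 4.15, max(31.1, 0) = 31.1
Node u (S = 115.5): continuation = e^(−0.01)·[0.8859·0.0000 + 0.1141·4.1500] = 0.4690; exercise value = 0.0000 ≤ continuation, so V_u = 0.4690
Node d (S = 77): continuation = e^(−0.01)·[0.8859·4.1500 + 0.1141·31.1000] = 7.1542; exercise value = 8.0000 > continuation, so V_d = 8.0000 (exercise)
Node 0 (S = 110): continuation = e^(−0.01)·[0.8859·0.4690 + 0.1141·8.0000] = 1.3154; exercise value = 0.0000 ≤ continuation, so V_0 = 1.3154

$1.32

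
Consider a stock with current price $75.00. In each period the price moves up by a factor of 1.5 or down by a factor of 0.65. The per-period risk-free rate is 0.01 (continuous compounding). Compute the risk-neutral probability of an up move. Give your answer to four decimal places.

Risk-neutral probability p = (e^0.01 − 0.65)/(1.5 − 0.65) = 0.3601/0.8500 = 0.4236

p = 0.4236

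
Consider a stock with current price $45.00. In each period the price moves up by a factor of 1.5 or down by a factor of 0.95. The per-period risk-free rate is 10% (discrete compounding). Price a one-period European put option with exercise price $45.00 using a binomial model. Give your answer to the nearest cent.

$1.49

Risk-neutral probability p = (1 + 0.1 − 0.95)/(1.5 − 0.95) = 0.1500/0.5500 = 0.2727
Terminal stock prices: S_u = 67.5, S_d = 42.75
Terminal payoffs (K − S): max(-22.5, 0) = 0, max(2.25, 0) = 2.25
Node 0 (S = 45): V_0 = 1/1.1·[0.2727·0.0000 + 0.7273·2.2500] = 1.4876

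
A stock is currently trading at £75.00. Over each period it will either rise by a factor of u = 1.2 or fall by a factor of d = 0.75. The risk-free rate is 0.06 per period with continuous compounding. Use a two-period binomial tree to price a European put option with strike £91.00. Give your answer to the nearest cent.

£12.95

Risk-neutral probability p = (e^0.06 − 0.75)/(1.2 − 0.75) = 0.3118/0.4500 = 0.6930
Terminal stock prices: S_uu = 108, S_ud = 67.5, S_dd = 42.19
Terminal payoffs (K − S): max(-17, 0) = 0, max(23.5, 0) = 23.5, max(48.81, 0) = 48.81
Node u (S = 90): V_u = e^(−0.06)·[0.6930·0.0000 + 0.3070·23.5000] = 6.7950
Node d (S = 56.25): V_d = e^(−0.06)·[0.6930·23.5000 + 0.3070·48.8125] = 29.4506
Node 0 (S = 75): V_0 = e^(−0.06)·[0.6930·6.7950 + 0.3070·29.4506] = 12.9502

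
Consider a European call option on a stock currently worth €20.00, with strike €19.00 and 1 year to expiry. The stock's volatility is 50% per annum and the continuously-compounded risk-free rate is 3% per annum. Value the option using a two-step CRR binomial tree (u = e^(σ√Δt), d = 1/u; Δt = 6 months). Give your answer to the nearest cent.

CRR parameters: u = e^(σ√Δt) = e^(0.5·√0.5) = 1.4241, d = 1/u = 0.7022
Per-period rate: rΔt = 0.03·0.5 = 0.015, so R = e^0.015 = 1.0151
Risk-neutral probability p = (e^0.015 − 0.7022)/(1.4241 − 0.7022) = 0.3129/0.7219 = 0.4335
Terminal stock prices: S_uu = 40.56, S_ud = 20, S_dd = 9.861
Terminal payoffs (S − K): max(21.56, 0) = 21.56, max(1, 0) = 1, max(-9.139, 0) = 0
Node u (S = 28.48): V_u = e^(−0.015)·[0.4335·21.5623 + 0.5665·1.0000] = 9.7653
Node d (S = 14.04): V_d = e^(−0.015)·[0.4335·1.0000 + 0.5665·0.0000] = 0.4270
Node 0 (S = 20): V_0 = e^(−0.015)·[0.4335·9.7653 + 0.5665·0.4270] = 4.4081

€4.41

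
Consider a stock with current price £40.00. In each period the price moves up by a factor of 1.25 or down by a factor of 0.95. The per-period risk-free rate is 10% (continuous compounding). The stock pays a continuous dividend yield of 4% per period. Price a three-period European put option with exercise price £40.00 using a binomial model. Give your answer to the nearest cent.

Per-period risk-free factor R = e^0.1 = 1.1052; dividend-adjusted growth = e^(0.1−0.04) = 1.0618.
Risk-neutral probability p = (1.0618 − 0.95)/(1.25 − 0.95) = 0.1118/0.3000 = 0.3728
Terminal stock prices: S_uuu = 78.12, S_uud = 59.38, S_udd = 45.12, S_ddd = 34.29
Terminal payoffs (K − S): max(-38.12, 0) = 0, max(-19.38, 0) = 0, max(-5.125, 0) = 0, max(5.705, 0) = 5.705
Node uu (S = 62.5): V_uu = e^(−0.1)·[0.3728·0.0000 + 0.6272·0.0000] = 0.0000
Node ud (S = 47.5): V_ud = e^(−0.1)·[0.3728·0.0000 + 0.6272·0.0000] = 0.0000
Node dd (S = 36.1): V_dd = e^(−0.1)·[0.3728·0.0000 + 0.6272·5.7050] = 3.2377
Node u (S = 50): V_u = e^(−0.1)·[0.3728·0.0000 + 0.6272·0.0000] = 0.0000
Node d (S = 38): V_d = e^(−0.1)·[0.3728·0.0000 + 0.6272·3.2377] = 1.8375
Node 0 (S = 40): V_0 = e^(−0.1)·[0.3728·0.0000 + 0.6272·1.8375] = 1.0428

£1.04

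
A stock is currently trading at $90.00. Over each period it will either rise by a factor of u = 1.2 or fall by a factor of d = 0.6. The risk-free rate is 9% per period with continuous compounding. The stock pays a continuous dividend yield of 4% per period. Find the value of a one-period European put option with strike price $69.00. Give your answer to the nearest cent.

Per-period risk-free factor R = e^0.09 = 1.0942; dividend-adjusted growth = e^(0.09−0.04) = 1.0513.
Risk-neutral probability p = (1.0513 − 0.6)/(1.2 − 0.6) = 0.4513/0.6000 = 0.7521
Terminal stock prices: S_u = 108, S_d = 54
Terminal payoffs (K − S): max(-39, 0) = 0, max(15, 0) = 15
Node 0 (S = 90): V_0 = e^(−0.09)·[0.7521·0.0000 + 0.2479·15.0000] = 3.3982

$3.40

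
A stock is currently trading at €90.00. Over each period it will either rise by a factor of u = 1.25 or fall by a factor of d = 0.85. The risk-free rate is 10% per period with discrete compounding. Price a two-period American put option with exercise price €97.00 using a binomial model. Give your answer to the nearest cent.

€7.25

Risk-neutral probability p = (1 + 0.1 − 0.85)/(1.25 − 0.85) = 0.2500/0.4000 = 0.6250
Terminal stock prices: S_uu = 140.6, S_ud = 95.62, S_dd = 65.02
Terminal payoffs (K − S): max(-43.62, 0) = 0, max(1.375, 0) = 1.375, max(31.98, 0) = 31.98
Node u (S = 112.5): continuation = 1/1.1·[0.6250·0.0000 + 0.3750·1.3750] = 0.4687; exercise value = 0.0000 ≤ continuation, so V_u = 0.4687
Node d (S = 76.5): continuation = 1/1.1·[0.6250·1.3750 + 0.3750·31.9750] = 11.6818; exercise value = 20.5000 > continuation, so V_d = 20.5000 (exercise)
Node 0 (S = 90): continuation = 1/1.1·[0.6250·0.4687 + 0.3750·20.5000] = 7.2550; exercise value = 7.0000 ≤ continuation, so V_0 = 7.2550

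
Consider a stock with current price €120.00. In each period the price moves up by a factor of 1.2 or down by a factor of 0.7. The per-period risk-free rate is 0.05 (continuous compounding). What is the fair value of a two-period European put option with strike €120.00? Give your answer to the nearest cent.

Risk-neutral probability p = (e^0.05 − 0.7)/(1.2 − 0.7) = 0.3513/0.5000 = 0.7025
Terminal stock prices: S_uu = 172.8, S_ud = 100.8, S_dd = 58.8
Terminal payoffs (K − S): max(-52.8, 0) = 0, max(19.2, 0) = 19.2, max(61.2, 0) = 61.2
Node u (S = 144): V_u = e^(−0.05)·[0.7025·0.0000 + 0.2975·19.2000] = 5.4327
Node d (S = 84): V_d = e^(−0.05)·[0.7025·19.2000 + 0.2975·61.2000] = 30.1475
Node 0 (S = 120): V_0 = e^(−0.05)·[0.7025·5.4327 + 0.2975·30.1475] = 12.1608

€12.16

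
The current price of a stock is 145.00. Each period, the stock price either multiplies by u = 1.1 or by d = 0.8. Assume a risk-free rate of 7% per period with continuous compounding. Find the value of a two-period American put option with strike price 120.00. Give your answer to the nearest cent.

Risk-neutral probability p = (e^0.07 − 0.8)/(1.1 − 0.8) = 0.2725/0.3000 = 0.9084
Terminal stock prices: S_uu = 175.5, S_ud = 127.6, S_dd = 92.8
Terminal payoffs (K − S): max(-55.45, 0) = 0, max(-7.6, 0) = 0, max(27.2, 0) = 27.2
Node u (S = 159.5): continuation = e^(−0.07)·[0.9084·0.0000 + 0.0916·0.0000] = 0.0000; exercise value = 0.0000 ≤ continuation, so V_u = 0.0000
Node d (S = 116): continuation = e^(−0.07)·[0.9084·0.0000 + 0.0916·27.2000] = 2.3241; exercise value = 4.0000 > continuation, so V_d = 4.0000 (exercise)
Node 0 (S = 145): continuation = e^(−0.07)·[0.9084·0.0000 + 0.0916·4.0000] = 0.3418; exercise value = 0.0000 ≤ continuation, so V_0 = 0.3418

0.34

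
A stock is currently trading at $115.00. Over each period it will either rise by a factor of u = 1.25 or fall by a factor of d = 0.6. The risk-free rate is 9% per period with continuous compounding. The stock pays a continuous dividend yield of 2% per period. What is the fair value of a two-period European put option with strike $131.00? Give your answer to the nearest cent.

Per-period risk-free factor R = e^0.09 = 1.0942; dividend-adjusted growth = e^(0.09−0.02) = 1.0725.
Risk-neutral probability p = (1.0725 − 0.6)/(1.25 − 0.6) = 0.4725/0.6500 = 0.7269
Terminal stock prices: S_uu = 179.7, S_ud = 86.25, S_dd = 41.4
Terminal payoffs (K − S): max(-48.69, 0) = 0, max(44.75, 0) = 44.75, max(89.6, 0) = 89.6
Node u (S = 143.8): V_u = e^(−0.09)·[0.7269·0.0000 + 0.2731·44.7500] = 11.1679
Node d (S = 69): V_d = e^(−0.09)·[0.7269·44.7500 + 0.2731·89.6000] = 52.0913
Node 0 (S = 115): V_0 = e^(−0.09)·[0.7269·11.1679 + 0.2731·52.0913] = 20.4196

$20.42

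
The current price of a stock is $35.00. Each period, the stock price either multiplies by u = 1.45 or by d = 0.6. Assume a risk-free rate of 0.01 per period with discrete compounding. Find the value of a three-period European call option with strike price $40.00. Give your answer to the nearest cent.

$8.72

Risk-neutral probability p = (1 + 0.01 − 0.6)/(1.45 − 0.6) = 0.4100/0.8500 = 0.4824
Terminal stock prices: S_uuu = 106.7, S_uud = 44.15, S_udd = 18.27, S_ddd = 7.56
Terminal payoffs (S − K): max(66.7, 0) = 66.7, max(4.153, 0) = 4.153, max(-21.73, 0) = 0, max(-32.44, 0) = 0
Node uu (S = 73.59): V_uu = 1/1.01·[0.4824·66.7019 + 0.5176·4.1525] = 33.9835
Node ud (S = 30.45): V_ud = 1/1.01·[0.4824·4.1525 + 0.5176·0.0000] = 1.9831
Node dd (S = 12.6): V_dd = 1/1.01·[0.4824·0.0000 + 0.5176·0.0000] = 0.0000
Node u (S = 50.75): V_u = 1/1.01·[0.4824·33.9835 + 0.5176·1.9831] = 17.2462
Node d (S = 21): V_d = 1/1.01·[0.4824·1.9831 + 0.5176·0.0000] = 0.9471
Node 0 (S = 35): V_0 = 1/1.01·[0.4824·17.2462 + 0.5176·0.9471] = 8.7218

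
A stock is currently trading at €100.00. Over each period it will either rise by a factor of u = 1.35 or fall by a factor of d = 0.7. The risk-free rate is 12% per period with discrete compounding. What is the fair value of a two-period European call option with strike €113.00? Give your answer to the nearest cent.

€23.05

Risk-neutral probability p = (1 + 0.12 − 0.7)/(1.35 − 0.7) = 0.4200/0.6500 = 0.6462
Terminal stock prices: S_uu = 182.3, S_ud = 94.5, S_dd = 49
Terminal payoffs (S − K): max(69.25, 0) = 69.25, max(-18.5, 0) = 0, max(-64, 0) = 0
Node u (S = 135): V_u = 1/1.12·[0.6462·69.2500 + 0.3538·0.0000] = 39.9519
Node d (S = 70): V_d = 1/1.12·[0.6462·0.0000 + 0.3538·0.0000] = 0.0000
Node 0 (S = 100): V_0 = 1/1.12·[0.6462·39.9519 + 0.3538·0.0000] = 23.0492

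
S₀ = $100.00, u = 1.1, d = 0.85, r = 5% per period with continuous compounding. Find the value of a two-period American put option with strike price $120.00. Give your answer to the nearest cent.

$20.00

Risk-neutral probability p = (e^0.05 − 0.85)/(1.1 − 0.85) = 0.2013/0.2500 = 0.8051
Terminal stock prices: S_uu = 121, S_ud = 93.5, S_dd = 72.25
Terminal payoffs (K − S): max(-1, 0) = 0, max(26.5, 0) = 26.5, max(47.75, 0) = 47.75
Node u (S = 110): continuation = e^(−0.05)·[0.8051·0.0000 + 0.1949·26.5000] = 4.9134; exercise value = 10.0000 > continuation, so V_u = 10.0000 (exercise)
Node d (S = 85): continuation = e^(−0.05)·[0.8051·26.5000 + 0.1949·47.7500] = 29.1475; exercise value = 35.0000 > continuation, so V_d = 35.0000 (exercise)
Node 0 (S = 100): continuation = e^(−0.05)·[0.8051·10.0000 + 0.1949·35.0000] = 14.1475; exercise value = 20.0000 > continuation, so V_0 = 20.0000 (exercise)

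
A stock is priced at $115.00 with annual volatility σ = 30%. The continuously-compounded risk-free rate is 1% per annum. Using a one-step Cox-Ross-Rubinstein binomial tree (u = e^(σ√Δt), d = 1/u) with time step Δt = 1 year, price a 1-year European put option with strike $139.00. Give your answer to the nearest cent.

$29.72

CRR parameters: u = e^(σ√Δt) = e^(0.3·√1) = 1.3499, d = 1/u = 0.7408
Per-period rate: rΔt = 0.01·1 = 0.01, so R = e^0.01 = 1.0101
Risk-neutral probability p = (e^0.01 − 0.7408)/(1.3499 − 0.7408) = 0.2692/0.6090 = 0.4421
Terminal stock prices: S_u = 155.2, S_d = 85.19
Terminal payoffs (K − S): max(-16.23, 0) = 0, max(53.81, 0) = 53.81
Node 0 (S = 115): V_0 = e^(−0.01)·[0.4421·0.0000 + 0.5579·53.8059] = 29.7218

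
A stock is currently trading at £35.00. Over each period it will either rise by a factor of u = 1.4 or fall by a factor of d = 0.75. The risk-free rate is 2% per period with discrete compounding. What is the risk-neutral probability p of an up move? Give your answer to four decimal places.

p = 0.4154

Risk-neutral probability p = (1 + 0.02 − 0.75)/(1.4 − 0.75) = 0.2700/0.6500 = 0.4154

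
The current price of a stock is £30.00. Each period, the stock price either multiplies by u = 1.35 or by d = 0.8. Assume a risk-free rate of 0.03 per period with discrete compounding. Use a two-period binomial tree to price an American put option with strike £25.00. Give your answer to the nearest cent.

Risk-neutral probability p = (1 + 0.03 − 0.8)/(1.35 − 0.8) = 0.2300/0.5500 = 0.4182
Terminal stock prices: S_uu = 54.68, S_ud = 32.4, S_dd = 19.2
Terminal payoffs (K − S): max(-29.68, 0) = 0, max(-7.4, 0) = 0, max(5.8, 0) = 5.8
Node u (S = 40.5): continuation = 1/1.03·[0.4182·0.0000 + 0.5818·0.0000] = 0.0000; exercise value = 0.0000 ≤ continuation, so V_u = 0.0000
Node d (S = 24): continuation = 1/1.03·[0.4182·0.0000 + 0.5818·5.8000] = 3.2763; exercise value = 1.0000 ≤ continuation, so V_d = 3.2763
Node 0 (S = 30): continuation = 1/1.03·[0.4182·0.0000 + 0.5818·3.2763] = 1.8507; exercise value = 0.0000 ≤ continuation, so V_0 = 1.8507

£1.85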